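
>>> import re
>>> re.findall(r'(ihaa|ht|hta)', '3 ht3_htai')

['ht', 'ht']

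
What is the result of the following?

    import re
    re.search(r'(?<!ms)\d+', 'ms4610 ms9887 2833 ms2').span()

(3, 6)

Because the assertion is negative and zero-width, positions next to the forbidden text are skipped.
The match spans [3:6] → '610'.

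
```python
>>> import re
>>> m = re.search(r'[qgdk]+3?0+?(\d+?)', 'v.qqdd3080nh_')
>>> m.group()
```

Pattern: one or more of one of [qgdk]; then optionally the literal '3', then one or more of a literal '0' (lazy); then one or more of a digit (lazy) (captured).
The `?` after the quantifier makes it lazy — it takes as little as possible before letting the rest of the pattern try.
`search` walks the string left to right and returns the first match it finds.
The match spans [2:9] → 'qqdd308'.
Captured: group 1 = '8'.

'qqdd308'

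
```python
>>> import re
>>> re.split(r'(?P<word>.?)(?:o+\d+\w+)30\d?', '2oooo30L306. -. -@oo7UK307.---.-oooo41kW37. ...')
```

['', '2', '. -. -', '@', '.---.-oooo41kW37. ...']

This matches optionally any character (captured as 'word'); then one or more of the literal 'o', then one or more of a digit, then one or more of a word character (non-capturing group); then the literal '30', then optionally a digit.
Because the pattern has a capturing group, `split` also inserts each captured text between the pieces.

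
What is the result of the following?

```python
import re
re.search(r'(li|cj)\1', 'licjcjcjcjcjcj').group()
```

'cjcj'

After group 1 captures some text, `\1` only succeeds where that same text appears again.
The match spans [2:6] → 'cjcj'.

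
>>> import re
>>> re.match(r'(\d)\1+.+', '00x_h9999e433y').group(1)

The match spans [0:14] → '00x_h9999e433y'.
Captured: group 1 = '0'.

'0'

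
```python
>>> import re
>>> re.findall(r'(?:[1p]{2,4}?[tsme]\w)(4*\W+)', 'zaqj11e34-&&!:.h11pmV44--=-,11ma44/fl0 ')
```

['4-&&!:.', '44--=-,', '44/']

The pattern matches 2 to 4 of one of [1p] (lazy), then one of [tsme], then a word character (non-capturing group); then zero or more of a literal '4', then one or more of a non-word character (captured).
Scanning left to right: at [4:15] match '11e34-&&!:.', group 1 = '4-&&!:.'; at [16:28] match '11pmV44--=-,', group 1 = '44--=-,'; at [28:35] match '11ma44/', group 1 = '44/'.
Because there's exactly one group, `findall` drops the full match and keeps group 1 from each hit.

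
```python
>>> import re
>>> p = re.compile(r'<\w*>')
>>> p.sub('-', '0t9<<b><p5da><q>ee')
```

Matches: at [4:7] → '<b>'; at [7:13] → '<p5da>'; at [13:16] → '<q>'.
Each match is replaced by '-'.

'0t9<---ee'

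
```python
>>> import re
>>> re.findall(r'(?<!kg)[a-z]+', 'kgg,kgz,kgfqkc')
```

['kgg', 'kgz', 'kgfqkc']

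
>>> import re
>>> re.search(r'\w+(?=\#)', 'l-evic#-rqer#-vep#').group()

Lookahead/lookbehind check context without consuming it, so the matched span excludes the asserted characters.
The match spans [2:6] → 'evic'.

'evic'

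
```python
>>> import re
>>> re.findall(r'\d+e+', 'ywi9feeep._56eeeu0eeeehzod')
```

Since nothing is captured, `findall` lists the 2 matched substrings directly.

['56eee', '0eeee']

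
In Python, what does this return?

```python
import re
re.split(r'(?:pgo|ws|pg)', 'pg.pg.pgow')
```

['', '.', '.', 'w']

Alternation tries branches left to right and keeps the first one that lets the overall match succeed at that position.
`split` removes every match and returns the 4 fragments in between.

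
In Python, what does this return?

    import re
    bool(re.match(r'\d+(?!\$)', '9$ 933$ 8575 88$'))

False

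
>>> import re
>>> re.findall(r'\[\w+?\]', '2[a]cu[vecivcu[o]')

No capturing groups, so `findall` returns the 2 full match strings.

['[a]', '[o]']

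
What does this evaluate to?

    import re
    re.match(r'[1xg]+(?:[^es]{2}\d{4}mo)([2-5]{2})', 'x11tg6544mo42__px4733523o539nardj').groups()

('42',)

This matches one or more of one of [1xg]; then exactly 2 of any character except [es], then exactly 4 of a digit, then the literal 'mo' (non-capturing group); then exactly 2 of a character in [2-5] (captured).
With `match`, the pattern is implicitly anchored at the beginning.
The match spans [0:13] → 'x11tg6544mo42'.
Captured: group 1 = '42'.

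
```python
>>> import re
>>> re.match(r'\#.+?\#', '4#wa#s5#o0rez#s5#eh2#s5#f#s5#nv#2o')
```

None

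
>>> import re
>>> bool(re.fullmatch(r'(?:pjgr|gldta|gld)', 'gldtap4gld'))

False

`fullmatch` succeeds only if the pattern covers the string from start to end.
Here the pattern can't cover the whole string, so the call returns None, and `bool(None)` is False.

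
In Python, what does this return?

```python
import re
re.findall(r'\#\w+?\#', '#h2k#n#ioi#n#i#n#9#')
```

Matches: at [0:5] → '#h2k#'; at [6:11] → '#ioi#'; at [12:15] → '#i#'; at [16:19] → '#9#'.
Since nothing is captured, `findall` lists the 4 matched substrings directly.

['#h2k#', '#ioi#', '#i#', '#9#']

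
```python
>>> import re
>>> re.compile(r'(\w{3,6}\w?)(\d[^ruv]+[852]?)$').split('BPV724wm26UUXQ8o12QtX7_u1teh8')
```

['BPV724wm26UUXQ8o1', '2QtX7_u', '1teh8', '']

The pattern matches 3 to 6 of a word character, then optionally a word character (captured); then a digit, then one or more of any character except [ruv], then optionally one of [852] (captured); then anchored at the end.
Matches to split on: at [17:29] → '2QtX7_u1teh8'.
With a capturing group present, the delimiter's captured portion is kept in the result list.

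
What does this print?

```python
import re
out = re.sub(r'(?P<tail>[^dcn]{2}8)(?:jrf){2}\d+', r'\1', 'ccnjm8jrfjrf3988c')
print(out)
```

This matches exactly 2 of any character except [dcn], then the literal '8' (captured as 'tail'); then the literal 'jrf' repeated 2 times, then one or more of a digit.
Matches: at [3:16] → 'jm8jrfjrf3988'.
The replacement refers to a captured group, so each match is rewritten using its own captured text.

ccnjm8c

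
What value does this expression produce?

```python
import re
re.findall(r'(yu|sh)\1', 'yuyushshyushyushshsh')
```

['yu', 'sh', 'sh']

A backreference is literal: `\1` must see the identical characters the first group matched.
Scanning left to right: at [0:4] match 'yuyu', group 1 = 'yu'; at [4:8] match 'shsh', group 1 = 'sh'; at [14:18] match 'shsh', group 1 = 'sh'.
Because there's exactly one group, `findall` drops the full match and keeps group 1 from each hit.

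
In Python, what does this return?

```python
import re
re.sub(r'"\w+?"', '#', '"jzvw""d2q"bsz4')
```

'##bsz4'

Matches: at [0:6] → '"jzvw"'; at [6:11] → '"d2q"'.
Each match is replaced by '#'.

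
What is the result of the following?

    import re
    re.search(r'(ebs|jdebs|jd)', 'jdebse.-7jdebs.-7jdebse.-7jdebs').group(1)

The regex engine tests alternatives in the order written; an earlier branch that matches wins even if a later one would match more.
`re.search` tries every starting position until one works.
The match spans [0:5] → 'jdebs'.
Captured: group 1 = 'jdebs'.

'jdebs'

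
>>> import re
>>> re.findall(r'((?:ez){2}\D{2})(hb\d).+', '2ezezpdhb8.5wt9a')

[('ezezpd', 'hb8')]

Pattern: the literal 'ez' repeated 2 times, then exactly 2 of a non-digit (captured); then the literal 'hb', then a digit (captured); then one or more of any character.
Walking the string: at [1:16] match 'ezezpdhb8.5wt9a', groups = ('ezezpd', 'hb8').
2 groups means the one result is a tuple of 2 captured strings — 1 here.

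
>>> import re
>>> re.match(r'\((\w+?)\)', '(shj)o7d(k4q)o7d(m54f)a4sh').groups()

('shj',)

`match` is anchored at position 0; if the pattern doesn't fit there, it returns None.
The match spans [0:5] → '(shj)'.
Captured: group 1 = 'shj'.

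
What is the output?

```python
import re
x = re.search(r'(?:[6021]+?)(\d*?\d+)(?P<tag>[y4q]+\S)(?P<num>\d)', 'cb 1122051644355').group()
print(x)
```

112205164435

The pattern matches one or more of one of [6021] (lazy) (non-capturing group); then zero or more of a digit (lazy), then one or more of a digit (captured); then one or more of one of [y4q], then a non-whitespace character (captured as 'tag'); then a digit (captured as 'num').
`search` walks the string left to right and returns the first match it finds.
The match spans [3:15] → '112205164435'.
Captured: group 1 = '12205164', group 2 = '43', group 3 = '5'.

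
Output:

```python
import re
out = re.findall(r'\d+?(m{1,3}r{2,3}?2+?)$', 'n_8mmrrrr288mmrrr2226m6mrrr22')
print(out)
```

This matches one or more of a digit (lazy); then 1 to 3 of a literal 'm', then 2 to 3 of the literal 'r' (lazy), then one or more of the literal '2' (lazy) (captured); then anchored at the end.
Walking the string: at [22:29] match '6mrrr22', group 1 = 'mrrr22'.
One capturing group, so `findall` returns just the captured substring from the one match — 1 in all.

['mrrr22']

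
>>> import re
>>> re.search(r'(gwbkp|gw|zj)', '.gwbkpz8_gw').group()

'gwbkp'

Alternation tries branches left to right and keeps the first one that lets the overall match succeed at that position.
The match spans [1:6] → 'gwbkp'.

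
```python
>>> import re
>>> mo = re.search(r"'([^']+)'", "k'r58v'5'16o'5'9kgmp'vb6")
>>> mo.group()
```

`re.search` tries every starting position until one works.
The match spans [1:7] → "'r58v'".
Captured: group 1 = 'r58v'.

"'r58v'"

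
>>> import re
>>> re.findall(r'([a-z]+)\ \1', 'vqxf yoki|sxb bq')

`\1` has to match the exact text group 1 already captured.
Scanning left to right: at [12:15] match 'b b', group 1 = 'b'.
With a single group, `findall` returns only what that group captured — 1 item.

['b']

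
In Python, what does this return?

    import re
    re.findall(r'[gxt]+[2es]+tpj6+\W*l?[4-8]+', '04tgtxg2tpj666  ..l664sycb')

['tgtxg2tpj666  ..l664']

This matches one or more of one of [gxt], then one or more of one of [2es]; then the literal 'tpj', then one or more of the literal '6'; then zero or more of a non-word character, then optionally a literal 'l'; then one or more of a character in [4-8].
No capturing groups, so `findall` returns the 1 full match string.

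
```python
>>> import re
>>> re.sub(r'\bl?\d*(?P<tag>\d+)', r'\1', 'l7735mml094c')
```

Pattern: a word boundary (`\b`, zero-width); then optionally a literal 'l', then zero or more of a digit; then one or more of a digit (captured as 'tag').
Matches: at [0:5] → 'l7735'.
The replacement refers to a captured group, so each match is rewritten using its own captured text.

'5mml094c'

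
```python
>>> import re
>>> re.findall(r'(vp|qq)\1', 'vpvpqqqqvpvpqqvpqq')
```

['vp', 'qq', 'vp']

`\1` is not a pattern — it's the concrete string captured by group 1, re-applied verbatim.
`findall` collects group 1 from each match (3 total).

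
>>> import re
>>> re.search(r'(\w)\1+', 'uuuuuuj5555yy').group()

'uuuuuu'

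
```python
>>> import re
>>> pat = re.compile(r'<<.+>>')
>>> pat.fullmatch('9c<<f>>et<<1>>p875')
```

None

`re.fullmatch` is like wrapping the pattern in `^…$` (in single-line mode).
Here the string isn't matched end-to-end, so the call returns None.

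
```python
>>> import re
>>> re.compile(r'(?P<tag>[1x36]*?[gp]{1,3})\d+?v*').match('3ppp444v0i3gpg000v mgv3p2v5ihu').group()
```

'3ppp4'

The pattern matches zero or more of one of [1x36] (lazy), then 1 to 3 of one of [gp] (captured as 'tag'); then one or more of a digit (lazy); then zero or more of a literal 'v'.
`match` is anchored at position 0; if the pattern doesn't fit there, it returns None.
The match spans [0:5] → '3ppp4'.
Captured: group 1 = '3ppp'.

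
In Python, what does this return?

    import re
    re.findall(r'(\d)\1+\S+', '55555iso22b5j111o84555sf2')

A backreference is literal: `\1` must see the identical characters the first group matched.
`findall` collects group 1 from the one match (1 total).

['5']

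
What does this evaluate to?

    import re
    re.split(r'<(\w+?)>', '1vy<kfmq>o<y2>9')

Because the pattern has a capturing group, `split` also inserts each captured text between the pieces.

['1vy', 'kfmq', 'o', 'y2', '9']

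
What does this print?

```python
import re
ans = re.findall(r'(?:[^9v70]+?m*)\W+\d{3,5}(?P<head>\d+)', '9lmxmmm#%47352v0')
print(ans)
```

['2']

The pattern matches one or more of any character except [9v70] (lazy), then zero or more of a literal 'm' (non-capturing group); then one or more of a non-word character, then 3 to 5 of a digit; then one or more of a digit (captured as 'head').
Walking the string: at [1:14] match 'lmxmmm#%47352', group 1 = '2'.
With a single group, `findall` returns only what that group captured — 1 item.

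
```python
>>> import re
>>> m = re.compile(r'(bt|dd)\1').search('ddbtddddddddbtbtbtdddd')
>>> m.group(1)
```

'dd'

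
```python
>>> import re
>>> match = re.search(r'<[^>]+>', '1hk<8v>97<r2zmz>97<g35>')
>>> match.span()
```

(3, 7)

Unlike `match`, `search` isn't anchored — it looks for the pattern anywhere in the string.
The match spans [3:7] → '<8v>'.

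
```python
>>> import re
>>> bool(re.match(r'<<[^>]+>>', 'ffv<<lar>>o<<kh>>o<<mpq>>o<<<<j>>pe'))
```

`match` is anchored at position 0; if the pattern doesn't fit there, it returns None.
Here the string doesn't start with a match, so the call returns None, and `bool(None)` is False.

False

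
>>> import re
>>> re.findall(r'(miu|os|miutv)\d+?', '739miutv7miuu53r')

['miutv']

One capturing group, so `findall` returns just the captured substring from the one match — 1 in all.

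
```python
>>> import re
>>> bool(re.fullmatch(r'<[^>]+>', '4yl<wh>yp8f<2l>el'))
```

`fullmatch` succeeds only if the pattern covers the string from start to end.
Here there's no way to consume every character, so the call returns None, and `bool(None)` is False.

False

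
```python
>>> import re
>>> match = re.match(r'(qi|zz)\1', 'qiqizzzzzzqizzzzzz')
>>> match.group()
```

`\1` is not a pattern — it's the concrete string captured by group 1, re-applied verbatim.
`match` is anchored at position 0; if the pattern doesn't fit there, it returns None.
The match spans [0:4] → 'qiqi'.
Captured: group 1 = 'qi'.

'qiqi'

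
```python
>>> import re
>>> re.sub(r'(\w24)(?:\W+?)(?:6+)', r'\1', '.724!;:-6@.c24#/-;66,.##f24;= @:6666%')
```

This matches a word character, then the literal '24' (captured); then one or more of a non-word character (lazy) (non-capturing group); then one or more of a literal '6' (non-capturing group).
The replacement refers to a captured group, so each match is rewritten using its own captured text.

'.724@.c24,.##f24%'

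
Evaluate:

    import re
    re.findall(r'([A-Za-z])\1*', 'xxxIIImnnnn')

A backreference is literal: `\1` must see the identical characters the first group matched.
Scanning left to right: at [0:3] match 'xxx', group 1 = 'x'; at [3:6] match 'III', group 1 = 'I'; at [6:7] match 'm', group 1 = 'm'; at [7:11] match 'nnnn', group 1 = 'n'.
With a single group, `findall` returns only what that group captured — 4 items.

['x', 'I', 'm', 'n']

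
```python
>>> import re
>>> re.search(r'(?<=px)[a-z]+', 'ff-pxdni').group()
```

Lookahead/lookbehind check context without consuming it, so the matched span excludes the asserted characters.
`re.search` scans for the first position where the pattern succeeds.
The match spans [5:8] → 'dni'.

'dni'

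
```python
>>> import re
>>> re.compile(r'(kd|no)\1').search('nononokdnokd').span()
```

(0, 4)

`\1` is not a pattern — it's the concrete string captured by group 1, re-applied verbatim.
`re.search` tries every starting position until one works.
The match spans [0:4] → 'nono'.
Captured: group 1 = 'no'.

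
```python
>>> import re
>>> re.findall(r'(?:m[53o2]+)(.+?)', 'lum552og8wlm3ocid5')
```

['g', 'c']

This matches the literal 'm', then one or more of one of [53o2] (non-capturing group); then one or more of any character (lazy) (captured).
With the lazy modifier that quantifier settles for the fewest repetitions that let the rest of the pattern succeed (the atoms after it are unaffected and can still be greedy).
Matches: at [2:8] match 'm552og', group 1 = 'g'; at [11:15] match 'm3oc', group 1 = 'c'.
With a single group, `findall` returns only what that group captured — 2 items.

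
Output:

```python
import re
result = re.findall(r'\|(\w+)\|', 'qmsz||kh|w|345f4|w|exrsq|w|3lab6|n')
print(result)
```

['kh', '345f4', 'exrsq', '3lab6']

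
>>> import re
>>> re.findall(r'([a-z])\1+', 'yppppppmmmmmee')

['p', 'm', 'e']

`\1` has to match the exact text group 1 already captured.
One capturing group, so `findall` returns just the captured substring from each match — 3 in all.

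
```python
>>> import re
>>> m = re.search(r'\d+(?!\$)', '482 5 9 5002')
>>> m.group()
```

'482'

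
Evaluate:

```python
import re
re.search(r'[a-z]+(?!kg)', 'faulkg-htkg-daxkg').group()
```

A negative assertion filters positions out without eating any characters.
`re.search` tries every starting position until one works.
The match spans [0:6] → 'faulkg'.

'faulkg'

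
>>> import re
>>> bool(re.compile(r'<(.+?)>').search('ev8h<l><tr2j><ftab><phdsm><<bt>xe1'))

The match spans [4:7] → '<l>'.

True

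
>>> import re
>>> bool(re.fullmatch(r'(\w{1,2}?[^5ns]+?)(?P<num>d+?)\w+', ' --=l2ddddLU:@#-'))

False

`re.fullmatch` requires the pattern to consume the entire string.
Here the pattern can't cover the whole string, so the call returns None, and `bool(None)` is False.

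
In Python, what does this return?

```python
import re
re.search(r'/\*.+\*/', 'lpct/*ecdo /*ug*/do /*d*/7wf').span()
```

(4, 25)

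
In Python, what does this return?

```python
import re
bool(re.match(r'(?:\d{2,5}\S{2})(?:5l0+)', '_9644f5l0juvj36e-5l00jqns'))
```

False

The pattern matches 2 to 5 of a digit, then exactly 2 of a non-whitespace character (non-capturing group); then the literal '5l', then one or more of a literal '0' (non-capturing group).
With `match`, the pattern is implicitly anchored at the beginning.
Here the string doesn't start with a match, so the call returns None, and `bool(None)` is False.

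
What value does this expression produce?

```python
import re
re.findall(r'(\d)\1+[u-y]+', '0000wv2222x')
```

`\1` has to match the exact text group 1 already captured.
Scanning left to right: at [0:6] match '0000wv', group 1 = '0'; at [6:11] match '2222x', group 1 = '2'.
`findall` collects group 1 from each match (2 total).

['0', '2']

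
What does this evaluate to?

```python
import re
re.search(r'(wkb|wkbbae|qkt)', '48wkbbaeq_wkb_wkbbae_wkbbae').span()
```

(2, 5)

Alternation isn't longest-match — the leftmost alternative that fits at this position is chosen.
Unlike `match`, `search` isn't anchored — it looks for the pattern anywhere in the string.
The match spans [2:5] → 'wkb'.
Captured: group 1 = 'wkb'.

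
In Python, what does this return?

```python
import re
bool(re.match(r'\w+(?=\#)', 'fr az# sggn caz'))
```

Because the assertion is zero-width, the text it checks is not consumed and won't appear in the result.
`match` is anchored at position 0; if the pattern doesn't fit there, it returns None.
Here position 0 doesn't satisfy it, so the call returns None, and `bool(None)` is False.

False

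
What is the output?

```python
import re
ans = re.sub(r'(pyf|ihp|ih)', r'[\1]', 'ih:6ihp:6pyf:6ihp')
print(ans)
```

[ih]:6[ihp]:6[pyf]:6[ihp]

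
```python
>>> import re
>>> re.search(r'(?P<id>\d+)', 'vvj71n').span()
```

Pattern: one or more of a digit (captured as 'id').
`search` walks the string left to right and returns the first match it finds.
The match spans [3:5] → '71'.
Captured: group 1 = '71'.

(3, 5)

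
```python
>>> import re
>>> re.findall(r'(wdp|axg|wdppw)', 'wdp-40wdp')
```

Matches: at [0:3] match 'wdp', group 1 = 'wdp'; at [6:9] match 'wdp', group 1 = 'wdp'.
One capturing group, so `findall` returns just the captured substring from each match — 2 in all.

['wdp', 'wdp']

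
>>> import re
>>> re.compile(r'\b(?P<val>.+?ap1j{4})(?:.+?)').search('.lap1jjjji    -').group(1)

'lap1jjjj'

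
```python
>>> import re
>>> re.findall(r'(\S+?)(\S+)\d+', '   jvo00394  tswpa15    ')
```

A `+?`/`*?`/`{m,n}?` starts at its minimum and grows only as far as needed for what follows to match.
With 2 capturing groups, `findall` returns a 2-tuple per match.

[('j', 'vo0039'), ('t', 'swpa1')]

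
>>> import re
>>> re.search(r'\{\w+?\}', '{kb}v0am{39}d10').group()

'{kb}'

`search` walks the string left to right and returns the first match it finds.
The match spans [0:4] → '{kb}'.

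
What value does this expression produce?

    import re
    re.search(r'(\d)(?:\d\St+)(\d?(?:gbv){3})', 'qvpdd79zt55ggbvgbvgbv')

Pattern: a digit (captured); then a digit, then a non-whitespace character, then one or more of a literal 't' (non-capturing group); then optionally a digit, then the literal 'gbv' repeated 3 times (captured).
`re.search` tries every starting position until one works.
Here the pattern never matches, so the call returns None.

None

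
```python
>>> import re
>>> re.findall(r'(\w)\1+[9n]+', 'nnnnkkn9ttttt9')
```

['n', 'k', 't']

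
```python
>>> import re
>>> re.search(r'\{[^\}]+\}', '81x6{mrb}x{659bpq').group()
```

'{mrb}'

`search` walks the string left to right and returns the first match it finds.
The match spans [4:9] → '{mrb}'.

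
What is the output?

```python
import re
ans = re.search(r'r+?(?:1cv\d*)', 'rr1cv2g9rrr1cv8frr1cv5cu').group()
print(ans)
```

This matches one or more of a literal 'r' (lazy); then the literal '1cv', then zero or more of a digit (non-capturing group).
`re.search` tries every starting position until one works.
The match spans [0:6] → 'rr1cv2'.

rr1cv2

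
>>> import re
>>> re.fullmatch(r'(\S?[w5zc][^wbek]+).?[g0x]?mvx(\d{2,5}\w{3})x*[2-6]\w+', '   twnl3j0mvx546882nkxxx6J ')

For `fullmatch`, every character of the input must be accounted for by the pattern.
Here the pattern can't cover the whole string, so the call returns None.

None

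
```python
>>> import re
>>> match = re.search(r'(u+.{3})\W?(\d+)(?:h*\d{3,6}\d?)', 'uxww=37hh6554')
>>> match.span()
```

The pattern matches one or more of a literal 'u', then exactly 3 of any character (captured); then optionally a non-word character; then one or more of a digit (captured); then zero or more of the literal 'h', then 3 to 6 of a digit, then optionally a digit (non-capturing group).
`re.search` tries every starting position until one works.
The match spans [0:13] → 'uxww=37hh6554'.
Captured: group 1 = 'uxww', group 2 = '37'.

(0, 13)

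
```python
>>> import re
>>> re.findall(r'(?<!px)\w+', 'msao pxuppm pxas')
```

The negative lookaround is zero-width — it rules out positions where the adjacent text would match, without consuming anything.
Scanning left to right: at [0:4] → 'msao'; at [5:11] → 'pxuppm'; at [12:16] → 'pxas'.
Since nothing is captured, `findall` lists the 3 matched substrings directly.

['msao', 'pxuppm', 'pxas']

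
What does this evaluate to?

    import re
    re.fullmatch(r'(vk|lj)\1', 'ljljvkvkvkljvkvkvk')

None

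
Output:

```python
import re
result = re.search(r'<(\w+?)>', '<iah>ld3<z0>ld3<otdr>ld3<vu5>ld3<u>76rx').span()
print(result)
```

(0, 5)

`re.search` scans for the first position where the pattern succeeds.
The match spans [0:5] → '<iah>'.
Captured: group 1 = 'iah'.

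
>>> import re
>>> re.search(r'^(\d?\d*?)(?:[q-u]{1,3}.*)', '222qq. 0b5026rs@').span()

(0, 16)

This matches anchored at the start of the string; then optionally a digit, then zero or more of a digit (lazy) (captured); then 1 to 3 of a character in [q-u], then zero or more of any character (non-capturing group).
`re.search` scans for the first position where the pattern succeeds.
The match spans [0:16] → '222qq. 0b5026rs@'.
Captured: group 1 = '222'.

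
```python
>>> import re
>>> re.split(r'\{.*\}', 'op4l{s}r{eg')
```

['op4l', 'r{eg']

`split` removes every match and returns the 2 fragments in between.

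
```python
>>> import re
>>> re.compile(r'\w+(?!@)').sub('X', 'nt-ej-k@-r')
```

Because the assertion is negative and zero-width, positions next to the forbidden text are skipped.
Matches: at [0:2] → 'nt'; at [3:5] → 'ej'; at [9:10] → 'r'.
Every occurrence is swapped for 'X'.

'X-X-k@-X'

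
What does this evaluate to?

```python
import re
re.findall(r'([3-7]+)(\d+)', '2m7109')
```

[('7', '109')]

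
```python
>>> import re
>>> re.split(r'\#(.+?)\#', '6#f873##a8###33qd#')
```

['6', 'f873', '', 'a8', '', '#33qd', '']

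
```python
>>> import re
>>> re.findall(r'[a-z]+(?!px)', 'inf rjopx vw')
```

`(?!…)`/`(?<!…)` only lets a position through if the neighbouring text does NOT match; no characters are consumed.
With no groups in the pattern, `findall` gives back each whole match — 3 here.

['inf', 'rjopx', 'vw']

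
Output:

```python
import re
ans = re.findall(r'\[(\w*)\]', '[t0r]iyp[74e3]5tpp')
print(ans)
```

Walking the string: at [0:5] match '[t0r]', group 1 = 't0r'; at [8:14] match '[74e3]', group 1 = '74e3'.
One capturing group, so `findall` returns just the captured substring from each match — 2 in all.

['t0r', '74e3']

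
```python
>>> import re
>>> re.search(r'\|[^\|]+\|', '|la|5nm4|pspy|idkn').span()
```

(0, 4)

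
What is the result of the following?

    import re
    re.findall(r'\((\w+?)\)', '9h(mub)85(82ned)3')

['mub', '82ned']

Scanning left to right: at [2:7] match '(mub)', group 1 = 'mub'; at [9:16] match '(82ned)', group 1 = '82ned'.
One capturing group, so `findall` returns just the captured substring from each match — 2 in all.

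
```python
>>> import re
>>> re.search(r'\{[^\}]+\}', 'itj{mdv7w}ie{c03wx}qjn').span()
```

Unlike `match`, `search` isn't anchored — it looks for the pattern anywhere in the string.
The match spans [3:10] → '{mdv7w}'.

(3, 10)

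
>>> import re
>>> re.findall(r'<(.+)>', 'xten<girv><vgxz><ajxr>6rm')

Because there's exactly one group, `findall` drops the full match and keeps group 1 from the one hit.

['girv><vgxz><ajxr']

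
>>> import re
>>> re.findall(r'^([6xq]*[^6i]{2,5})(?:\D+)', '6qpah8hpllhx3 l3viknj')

['6qpah8h']

`findall` collects group 1 from the one match (1 total).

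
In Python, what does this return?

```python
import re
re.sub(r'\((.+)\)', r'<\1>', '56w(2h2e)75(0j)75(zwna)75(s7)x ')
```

'56w<2h2e)75(0j)75(zwna)75(s7>x '

The replacement refers to a captured group, so each match is rewritten using its own captured text.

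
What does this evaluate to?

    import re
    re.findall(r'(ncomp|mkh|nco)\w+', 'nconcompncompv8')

Matches: at [0:15] match 'nconcompncompv8', group 1 = 'nco'.
One capturing group, so `findall` returns just the captured substring from the one match — 1 in all.

['nco']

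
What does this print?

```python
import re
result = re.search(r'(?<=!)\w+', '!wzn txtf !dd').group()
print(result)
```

Lookahead/lookbehind check context without consuming it, so the matched span excludes the asserted characters.
The match spans [1:4] → 'wzn'.

wzn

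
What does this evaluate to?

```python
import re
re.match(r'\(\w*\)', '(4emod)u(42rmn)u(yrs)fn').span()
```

(0, 7)

With `match`, the pattern is implicitly anchored at the beginning.
The match spans [0:7] → '(4emod)'.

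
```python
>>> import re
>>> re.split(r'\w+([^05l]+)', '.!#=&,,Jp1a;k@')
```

The pattern matches one or more of a word character; then one or more of any character except [05l] (captured).
With a capturing group present, the delimiter's captured portion is kept in the result list.

['.!#=&,,', ';k@', '']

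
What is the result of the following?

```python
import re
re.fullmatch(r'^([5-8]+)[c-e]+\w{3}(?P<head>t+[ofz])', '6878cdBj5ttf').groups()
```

The match spans [0:12] → '6878cdBj5ttf'.
Captured: group 1 = '6878', group 2 = 'ttf'.

('6878', 'ttf')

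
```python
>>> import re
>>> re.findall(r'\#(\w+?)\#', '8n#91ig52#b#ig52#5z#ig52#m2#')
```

Walking the string: at [2:10] match '#91ig52#', group 1 = '91ig52'; at [11:17] match '#ig52#', group 1 = 'ig52'; at [19:25] match '#ig52#', group 1 = 'ig52'.
One capturing group, so `findall` returns just the captured substring from each match — 3 in all.

['91ig52', 'ig52', 'ig52']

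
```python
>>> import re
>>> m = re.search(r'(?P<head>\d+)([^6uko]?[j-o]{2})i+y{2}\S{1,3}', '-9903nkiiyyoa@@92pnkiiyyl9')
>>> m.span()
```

(1, 14)

The pattern matches one or more of a digit (captured as 'head'); then optionally any character except [6uko], then exactly 2 of a character in [j-o] (captured); then one or more of the literal 'i', then exactly 2 of the literal 'y', then 1 to 3 of a non-whitespace character.
The match spans [1:14] → '9903nkiiyyoa@'.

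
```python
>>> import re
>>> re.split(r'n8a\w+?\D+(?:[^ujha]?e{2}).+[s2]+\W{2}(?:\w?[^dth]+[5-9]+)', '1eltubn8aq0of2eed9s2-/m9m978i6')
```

Splitting on the pattern gives 2 pieces.

['1eltub', '']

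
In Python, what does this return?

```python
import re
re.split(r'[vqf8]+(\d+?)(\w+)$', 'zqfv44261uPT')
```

Lazy quantifiers expand one character at a time until the remainder of the pattern can match.
`re.split` interleaves the captured-group text with the surrounding fragments.

['z', '4', '4261uPT', '']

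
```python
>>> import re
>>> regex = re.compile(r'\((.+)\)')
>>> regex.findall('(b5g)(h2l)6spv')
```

`findall` collects group 1 from the one match (1 total).

['b5g)(h2l']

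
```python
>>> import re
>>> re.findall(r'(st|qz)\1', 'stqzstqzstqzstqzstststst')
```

['st', 'st']

A backreference is literal: `\1` must see the identical characters the first group matched.
Scanning left to right: at [16:20] match 'stst', group 1 = 'st'; at [20:24] match 'stst', group 1 = 'st'.
One capturing group, so `findall` returns just the captured substring from each match — 2 in all.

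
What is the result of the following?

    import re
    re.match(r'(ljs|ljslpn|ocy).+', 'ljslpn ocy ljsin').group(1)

Alternation isn't longest-match — the leftmost alternative that fits at this position is chosen.
With `match`, the pattern is implicitly anchored at the beginning.
The match spans [0:16] → 'ljslpn ocy ljsin'.
Captured: group 1 = 'ljs'.

'ljs'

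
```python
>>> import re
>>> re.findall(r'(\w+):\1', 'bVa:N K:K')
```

['K']

The backreference `\1` re-matches whatever the first group consumed, character for character.
Because there's exactly one group, `findall` drops the full match and keeps group 1 from the one hit.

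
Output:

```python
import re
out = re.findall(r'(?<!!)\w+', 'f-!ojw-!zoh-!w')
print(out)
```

['f', 'jw', 'oh']

A negative assertion filters positions out without eating any characters.
Scanning left to right: at [0:1] → 'f'; at [4:6] → 'jw'; at [9:11] → 'oh'.
`findall` yields the raw match text (3 of them) because the pattern has no groups.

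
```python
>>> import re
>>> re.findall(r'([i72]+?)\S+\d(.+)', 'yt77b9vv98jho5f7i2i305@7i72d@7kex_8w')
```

[('7', 'w')]

Pattern: one or more of one of [i72] (lazy) (captured); then one or more of a non-whitespace character, then a digit; then one or more of any character (captured).
Scanning left to right: at [2:36] match '77b9vv98jho5f7i2i305@7i72d@7kex_8w', groups = ('7', 'w').
Multiple groups make `findall` return tuples — one 2-tuple for the one match.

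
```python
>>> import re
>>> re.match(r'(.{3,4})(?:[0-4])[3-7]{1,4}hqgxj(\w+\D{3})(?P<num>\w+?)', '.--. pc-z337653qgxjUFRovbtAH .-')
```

None

This matches 3 to 4 of any character (captured); then a character in [0-4] (non-capturing group); then 1 to 4 of a character in [3-7], then the literal 'hq', then the literal 'gxj'; then one or more of a word character, then exactly 3 of a non-digit (captured); then one or more of a word character (lazy) (captured as 'num').
`match` is anchored at position 0; if the pattern doesn't fit there, it returns None.
Here position 0 doesn't satisfy it, so the call returns None.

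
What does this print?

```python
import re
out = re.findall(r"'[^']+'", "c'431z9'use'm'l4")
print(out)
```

["'431z9'", "'m'"]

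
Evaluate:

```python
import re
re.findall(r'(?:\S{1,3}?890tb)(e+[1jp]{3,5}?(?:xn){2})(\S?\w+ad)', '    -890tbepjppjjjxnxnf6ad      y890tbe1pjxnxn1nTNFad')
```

[('e1pjxnxn', '1nTNFad')]

The pattern matches 1 to 3 of a non-whitespace character (lazy), then the literal '89', then the literal '0tb' (non-capturing group); then one or more of a literal 'e', then 3 to 5 of one of [1jp] (lazy), then the literal 'xn' repeated 2 times (captured); then optionally a non-whitespace character, then one or more of a word character, then the literal 'ad' (captured).
Scanning left to right: at [32:53] match 'y890tbe1pjxnxn1nTNFad', groups = ('e1pjxnxn', '1nTNFad').
Multiple groups make `findall` return tuples — one 2-tuple for the one match.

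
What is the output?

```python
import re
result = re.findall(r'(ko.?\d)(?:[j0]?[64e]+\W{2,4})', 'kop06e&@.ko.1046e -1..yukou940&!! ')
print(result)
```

This matches the literal 'ko', then optionally any character, then a digit (captured); then optionally one of [j0], then one or more of one of [64e], then 2 to 4 of a non-word character (non-capturing group).
`findall` collects group 1 from each match (2 total).

['kop0', 'ko.1']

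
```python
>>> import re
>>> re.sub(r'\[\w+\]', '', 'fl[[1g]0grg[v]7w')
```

`sub` substitutes '' at each match site.

'fl[0grg7w'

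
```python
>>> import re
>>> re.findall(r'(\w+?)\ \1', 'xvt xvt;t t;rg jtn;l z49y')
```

['xvt', 't']

The backreference `\1` re-matches whatever the first group consumed, character for character.
Scanning left to right: at [0:7] match 'xvt xvt', group 1 = 'xvt'; at [8:11] match 't t', group 1 = 't'.
With a single group, `findall` returns only what that group captured — 2 items.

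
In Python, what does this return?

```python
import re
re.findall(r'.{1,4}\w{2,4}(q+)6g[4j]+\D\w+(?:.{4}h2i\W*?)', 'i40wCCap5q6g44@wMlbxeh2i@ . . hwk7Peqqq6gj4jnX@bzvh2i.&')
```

['q', 'qqq']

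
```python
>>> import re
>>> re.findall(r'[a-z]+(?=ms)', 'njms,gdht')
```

['nj']

The positive lookaround only admits positions where the adjacent text matches; those characters stay outside the span.
`findall` yields the raw match text (1 of them) because the pattern has no groups.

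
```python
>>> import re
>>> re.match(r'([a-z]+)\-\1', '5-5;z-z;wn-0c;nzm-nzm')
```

None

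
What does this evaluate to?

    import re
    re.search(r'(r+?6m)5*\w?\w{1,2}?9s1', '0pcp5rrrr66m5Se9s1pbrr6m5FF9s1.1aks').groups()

This matches one or more of the literal 'r' (lazy), then the literal '6m' (captured); then zero or more of the literal '5', then optionally a word character; then 1 to 2 of a word character (lazy), then the literal '9s1'.
`re.search` scans for the first position where the pattern succeeds.
The match spans [20:30] → 'rr6m5FF9s1'.
Captured: group 1 = 'rr6m'.

('rr6m',)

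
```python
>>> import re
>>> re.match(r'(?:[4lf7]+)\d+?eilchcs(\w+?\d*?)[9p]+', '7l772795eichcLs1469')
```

None

The pattern matches one or more of one of [4lf7] (non-capturing group); then one or more of a digit (lazy); then the literal 'ei', then the literal 'lch', then the literal 'cs'; then one or more of a word character (lazy), then zero or more of a digit (lazy) (captured); then one or more of one of [9p].
`match` is anchored at position 0; if the pattern doesn't fit there, it returns None.
Here the pattern fails at index 0, so the call returns None.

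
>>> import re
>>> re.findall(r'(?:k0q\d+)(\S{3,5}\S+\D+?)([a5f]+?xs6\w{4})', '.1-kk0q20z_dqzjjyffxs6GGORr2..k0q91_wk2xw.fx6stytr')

[('z_dqzjjyf', 'fxs6GGOR')]

This matches the literal 'k0q', then one or more of a digit (non-capturing group); then 3 to 5 of a non-whitespace character, then one or more of a non-whitespace character, then one or more of a non-digit (lazy) (captured); then one or more of one of [a5f] (lazy), then the literal 'xs6', then exactly 4 of a word character (captured).
`findall` packs the 2 group values into a tuple for every match.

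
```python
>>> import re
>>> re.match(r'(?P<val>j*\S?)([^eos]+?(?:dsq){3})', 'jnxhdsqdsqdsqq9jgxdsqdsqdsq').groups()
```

('jn', 'xhdsqdsqdsq')

The pattern matches zero or more of the literal 'j', then optionally a non-whitespace character (captured as 'val'); then one or more of any character except [eos] (lazy), then the literal 'dsq' repeated 3 times (captured).
`re.match` won't scan ahead — the pattern has to work from the very first character.
The match spans [0:13] → 'jnxhdsqdsqdsq'.
Captured: group 1 = 'jn', group 2 = 'xhdsqdsqdsq'.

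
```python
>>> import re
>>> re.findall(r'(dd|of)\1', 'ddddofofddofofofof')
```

['dd', 'of', 'of', 'of']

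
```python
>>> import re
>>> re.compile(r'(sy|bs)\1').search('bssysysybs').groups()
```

('sy',)

The match spans [2:6] → 'sysy'.
Captured: group 1 = 'sy'.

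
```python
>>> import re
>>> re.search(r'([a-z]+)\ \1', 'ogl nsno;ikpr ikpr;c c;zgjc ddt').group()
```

'ikpr ikpr'

After group 1 captures some text, `\1` only succeeds where that same text appears again.
The match spans [9:18] → 'ikpr ikpr'.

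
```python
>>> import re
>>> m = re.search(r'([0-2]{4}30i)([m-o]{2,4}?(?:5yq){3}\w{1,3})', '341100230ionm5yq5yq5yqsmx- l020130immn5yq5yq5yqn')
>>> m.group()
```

'100230ionm5yq5yq5yqsmx'

This matches exactly 4 of a character in [0-2], then the literal '30i' (captured); then 2 to 4 of a character in [m-o] (lazy), then the literal '5yq' repeated 3 times, then 1 to 3 of a word character (captured).
`re.search` scans for the first position where the pattern succeeds.
The match spans [3:25] → '100230ionm5yq5yq5yqsmx'.
Captured: group 1 = '100230i', group 2 = 'onm5yq5yq5yqsmx'.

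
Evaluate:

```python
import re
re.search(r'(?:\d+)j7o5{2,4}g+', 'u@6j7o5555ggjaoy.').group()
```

This matches one or more of a digit (non-capturing group); then the literal 'j7o', then 2 to 4 of the literal '5', then one or more of a literal 'g'.
`re.search` scans for the first position where the pattern succeeds.
The match spans [2:12] → '6j7o5555gg'.

'6j7o5555gg'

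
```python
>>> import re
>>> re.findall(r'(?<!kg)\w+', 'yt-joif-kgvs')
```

['yt', 'joif', 'kgvs']

The negative lookaround is zero-width — it rules out positions where the adjacent text would match, without consuming anything.
Walking the string: at [0:2] → 'yt'; at [3:7] → 'joif'; at [8:12] → 'kgvs'.
`findall` yields the raw match text (3 of them) because the pattern has no groups.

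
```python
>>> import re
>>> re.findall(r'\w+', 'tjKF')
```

['tjKF']

The pattern matches one or more of a word character.
Scanning left to right: at [0:4] → 'tjKF'.
With no groups in the pattern, `findall` gives back each whole match — 1 here.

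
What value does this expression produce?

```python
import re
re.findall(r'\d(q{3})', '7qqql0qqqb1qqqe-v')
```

['qqq', 'qqq', 'qqq']

This matches a digit; then exactly 3 of a literal 'q' (captured).
Walking the string: at [0:4] match '7qqq', group 1 = 'qqq'; at [5:9] match '0qqq', group 1 = 'qqq'; at [10:14] match '1qqq', group 1 = 'qqq'.
`findall` collects group 1 from each match (3 total).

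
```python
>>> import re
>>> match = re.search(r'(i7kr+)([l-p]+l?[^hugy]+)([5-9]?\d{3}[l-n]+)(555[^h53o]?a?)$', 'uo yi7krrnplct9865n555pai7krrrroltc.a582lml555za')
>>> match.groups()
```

('i7krr', 'nplct9865n555pai7krrrroltc.a', '582lml', '555za')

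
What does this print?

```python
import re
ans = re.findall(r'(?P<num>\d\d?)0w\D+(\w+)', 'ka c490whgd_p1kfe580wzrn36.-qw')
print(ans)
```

[('49', '1kfe580wzrn36')]

The pattern matches a digit, then optionally a digit (captured as 'num'); then the literal '0w', then one or more of a non-digit; then one or more of a word character (captured).
With 2 capturing groups, `findall` returns a 2-tuple per match.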